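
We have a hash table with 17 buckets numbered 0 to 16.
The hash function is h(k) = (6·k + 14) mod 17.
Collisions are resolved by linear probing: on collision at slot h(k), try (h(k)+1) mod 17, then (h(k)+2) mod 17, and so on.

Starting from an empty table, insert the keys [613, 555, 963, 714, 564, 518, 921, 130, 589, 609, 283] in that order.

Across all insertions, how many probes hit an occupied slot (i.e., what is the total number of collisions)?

613 hashes to 3; slot 3 is free -> place at 3.
555 hashes to 12; slot 12 is free -> place at 12.
963 hashes to 12; 12 taken -> place at 13.
714 hashes to 14; slot 14 is free -> place at 14.
564 hashes to 15; slot 15 is free -> place at 15.
518 hashes to 11; slot 11 is free -> place at 11.
921 hashes to 15; 15 taken -> place at 16.
130 hashes to 12; 12,13,14,15,16 taken -> place at 0.
589 hashes to 12; 12,13,14,15,16,0 taken -> place at 1.
609 hashes to 13; 13,14,15,16,0,1 taken -> place at 2.
283 hashes to 12; 12,13,14,15,16,0,1,2,3 taken -> place at 4.
Table: [130, 589, 609, 613, 283, ∅, ∅, ∅, ∅, ∅, ∅, 518, 555, 963, 714, 564, 921]

28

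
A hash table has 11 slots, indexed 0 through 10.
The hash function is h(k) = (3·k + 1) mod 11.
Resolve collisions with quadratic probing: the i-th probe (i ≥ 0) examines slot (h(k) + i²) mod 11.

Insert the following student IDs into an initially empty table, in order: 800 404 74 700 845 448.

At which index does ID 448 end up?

1

Insert 800: h=3, slot 3 empty → index 3.
Insert 404: h=3, slot 3 occupied → index 4.
Insert 74: h=3, slots 3,4 occupied → index 7.
Insert 700: h=0, slot 0 empty → index 0.
Insert 845: h=6, slot 6 empty → index 6.
Insert 448: h=3, slots 3,4,7 occupied → index 1.
Table: [700, 448, ∅, 800, 404, ∅, 845, 74, ∅, ∅, ∅]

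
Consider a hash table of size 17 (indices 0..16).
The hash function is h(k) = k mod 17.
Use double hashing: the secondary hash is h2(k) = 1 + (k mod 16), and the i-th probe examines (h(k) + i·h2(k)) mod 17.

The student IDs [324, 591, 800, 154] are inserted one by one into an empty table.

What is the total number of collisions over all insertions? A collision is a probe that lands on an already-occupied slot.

Insert 324: h=1, slot 1 empty => index 1.
Insert 591: h=13, slot 13 empty => index 13.
Insert 800: h=1, h2=1, slot 1 occupied => index 2.
Insert 154: h=1, h2=11, slot 1 occupied => index 12.
Table: [., 324, 800, ., ., ., ., ., ., ., ., ., 154, 591, ., ., .]

2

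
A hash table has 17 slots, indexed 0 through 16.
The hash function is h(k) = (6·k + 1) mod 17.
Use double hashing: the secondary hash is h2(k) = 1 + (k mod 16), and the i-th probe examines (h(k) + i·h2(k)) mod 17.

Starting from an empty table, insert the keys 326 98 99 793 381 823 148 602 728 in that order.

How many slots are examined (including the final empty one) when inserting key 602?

326: h=2 → slot 2
98: h=11 → slot 11
99: h=0 → slot 0
793: h=16 → slot 16
381: h=9 → slot 9
823: h=9, h2=8, probe 9,0,8 → slot 8
148: h=5 → slot 5
602: h=9, h2=11, probe 9,3 → slot 3
728: h=0, h2=9, probe 0,9,1 → slot 1
Table: [99, 728, 326, 602, —, 148, —, —, 823, 381, —, 98, —, —, —, —, 793]

2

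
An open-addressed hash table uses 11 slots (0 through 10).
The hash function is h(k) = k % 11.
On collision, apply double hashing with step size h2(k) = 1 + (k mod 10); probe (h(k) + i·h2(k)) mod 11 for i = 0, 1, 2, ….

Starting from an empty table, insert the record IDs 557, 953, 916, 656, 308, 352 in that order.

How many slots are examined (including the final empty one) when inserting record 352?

Insert 557: h=7, slot 7 empty => index 7.
Insert 953: h=7, h2=4, slot 7 occupied => index 0.
Insert 916: h=3, slot 3 empty => index 3.
Insert 656: h=7, h2=7, slots 7,3 occupied => index 10.
Insert 308: h=0, h2=9, slot 0 occupied => index 9.
Insert 352: h=0, h2=3, slots 0,3 occupied => index 6.
Table: [953, ., ., 916, ., ., 352, 557, ., 308, 656]

3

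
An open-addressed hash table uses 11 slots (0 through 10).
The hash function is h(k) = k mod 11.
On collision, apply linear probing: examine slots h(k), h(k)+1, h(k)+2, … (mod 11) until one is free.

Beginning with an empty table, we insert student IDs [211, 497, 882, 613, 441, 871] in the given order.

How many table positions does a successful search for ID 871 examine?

211: h=2 => slot 2
497: h=2, probe 2,3 => slot 3
882: h=2, probe 2,3,4 => slot 4
613: h=8 => slot 8
441: h=1 => slot 1
871: h=2, probe 2,3,4,5 => slot 5
Table: [-, 441, 211, 497, 882, 871, -, -, 613, -, -]
Lookup 871: h=2, probe 2,3,4,5 → found at 5.

4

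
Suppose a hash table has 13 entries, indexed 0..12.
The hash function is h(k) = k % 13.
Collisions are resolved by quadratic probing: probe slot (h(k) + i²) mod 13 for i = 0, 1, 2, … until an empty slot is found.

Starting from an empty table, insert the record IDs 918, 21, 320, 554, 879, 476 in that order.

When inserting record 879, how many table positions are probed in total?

5

918 hashes to 8; slot 8 is free => place at 8.
21 hashes to 8; 8 taken => place at 9.
320 hashes to 8; 8,9 taken => place at 12.
554 hashes to 8; 8,9,12 taken => place at 4.
879 hashes to 8; 8,9,12,4 taken => place at 11.
476 hashes to 8; 8,9,12,4,11 taken => place at 7.
Table: [_, _, _, _, 554, _, _, 476, 918, 21, _, 879, 320]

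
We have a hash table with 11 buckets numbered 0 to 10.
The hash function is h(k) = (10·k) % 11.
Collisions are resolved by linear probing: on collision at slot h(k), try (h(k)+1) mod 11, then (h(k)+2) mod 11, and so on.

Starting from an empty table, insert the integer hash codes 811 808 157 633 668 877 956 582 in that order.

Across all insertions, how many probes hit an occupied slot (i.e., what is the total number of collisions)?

811 hashes to 3; slot 3 is free => place at 3.
808 hashes to 6; slot 6 is free => place at 6.
157 hashes to 8; slot 8 is free => place at 8.
633 hashes to 5; slot 5 is free => place at 5.
668 hashes to 3; 3 taken => place at 4.
877 hashes to 3; 3,4,5,6 taken => place at 7.
956 hashes to 1; slot 1 is free => place at 1.
582 hashes to 1; 1 taken => place at 2.
Table: [∅, 956, 582, 811, 668, 633, 808, 877, 157, ∅, ∅]

6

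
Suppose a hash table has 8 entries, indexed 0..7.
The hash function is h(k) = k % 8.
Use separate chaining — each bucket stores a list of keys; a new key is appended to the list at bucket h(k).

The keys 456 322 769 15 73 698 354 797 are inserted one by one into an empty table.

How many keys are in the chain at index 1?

2

456 → bucket 0
322 → bucket 2
769 → bucket 1
15 → bucket 7
73 → bucket 1 (collision)
698 → bucket 2 (collision)
354 → bucket 2 (collision)
797 → bucket 5
Final buckets:
0: 456
1: 769 -> 73
2: 322 -> 698 -> 354
3: .
4: .
5: 797
6: .
7: 15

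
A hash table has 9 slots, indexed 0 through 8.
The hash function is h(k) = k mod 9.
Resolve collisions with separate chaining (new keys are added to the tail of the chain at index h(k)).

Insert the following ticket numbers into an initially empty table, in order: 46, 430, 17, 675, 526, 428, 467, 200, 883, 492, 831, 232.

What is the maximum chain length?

2

46 -> bucket 1
430 -> bucket 7
17 -> bucket 8
675 -> bucket 0
526 -> bucket 4
428 -> bucket 5
467 -> bucket 8 (collision)
200 -> bucket 2
883 -> bucket 1 (collision)
492 -> bucket 6
831 -> bucket 3
232 -> bucket 7 (collision)
Final buckets:
0: 675
1: 46 -> 883
2: 200
3: 831
4: 526
5: 428
6: 492
7: 430 -> 232
8: 17 -> 467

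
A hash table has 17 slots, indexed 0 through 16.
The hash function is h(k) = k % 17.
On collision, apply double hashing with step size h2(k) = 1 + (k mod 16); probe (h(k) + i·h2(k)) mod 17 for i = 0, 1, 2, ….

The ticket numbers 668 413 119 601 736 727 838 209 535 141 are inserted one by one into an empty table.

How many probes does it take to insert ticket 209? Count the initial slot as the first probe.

3

668 hashes to 5; slot 5 is free => place at 5.
413 hashes to 5, h2=14; 5 taken => place at 2.
119 hashes to 0; slot 0 is free => place at 0.
601 hashes to 6; slot 6 is free => place at 6.
736 hashes to 5, h2=1; 5,6 taken => place at 7.
727 hashes to 13; slot 13 is free => place at 13.
838 hashes to 5, h2=7; 5 taken => place at 12.
209 hashes to 5, h2=2; 5,7 taken => place at 9.
535 hashes to 8; slot 8 is free => place at 8.
141 hashes to 5, h2=14; 5,2 taken => place at 16.
Table: [119, _, 413, _, _, 668, 601, 736, 535, 209, _, _, 838, 727, _, _, 141]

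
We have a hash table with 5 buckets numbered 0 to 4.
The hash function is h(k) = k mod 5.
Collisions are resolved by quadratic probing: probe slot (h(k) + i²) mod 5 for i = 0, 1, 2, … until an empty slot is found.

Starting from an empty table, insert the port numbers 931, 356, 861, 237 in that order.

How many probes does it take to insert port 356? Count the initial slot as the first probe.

2

Insert 931: h=1, slot 1 empty => index 1.
Insert 356: h=1, slot 1 occupied => index 2.
Insert 861: h=1, slots 1,2 occupied => index 0.
Insert 237: h=2, slot 2 occupied => index 3.
Table: [861, 931, 356, 237, —]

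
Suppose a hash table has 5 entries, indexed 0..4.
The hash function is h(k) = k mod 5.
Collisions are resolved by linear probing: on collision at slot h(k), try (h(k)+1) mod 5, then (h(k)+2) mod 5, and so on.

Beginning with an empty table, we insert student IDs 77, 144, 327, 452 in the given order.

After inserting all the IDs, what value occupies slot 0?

452

77 hashes to 2; slot 2 is free → place at 2.
144 hashes to 4; slot 4 is free → place at 4.
327 hashes to 2; 2 taken → place at 3.
452 hashes to 2; 2,3,4 taken → place at 0.
Table: [452, —, 77, 327, 144]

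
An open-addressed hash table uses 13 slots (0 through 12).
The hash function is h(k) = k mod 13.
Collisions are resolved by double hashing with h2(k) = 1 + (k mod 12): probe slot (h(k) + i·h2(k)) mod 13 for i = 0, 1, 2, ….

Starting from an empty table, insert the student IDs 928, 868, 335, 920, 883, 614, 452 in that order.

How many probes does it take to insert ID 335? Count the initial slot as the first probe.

928: h=5 -> slot 5
868: h=10 -> slot 10
335: h=10, h2=12, probe 10,9 -> slot 9
920: h=10, h2=9, probe 10,6 -> slot 6
883: h=12 -> slot 12
614: h=3 -> slot 3
452: h=10, h2=9, probe 10,6,2 -> slot 2
Table: [∅, ∅, 452, 614, ∅, 928, 920, ∅, ∅, 335, 868, ∅, 883]

2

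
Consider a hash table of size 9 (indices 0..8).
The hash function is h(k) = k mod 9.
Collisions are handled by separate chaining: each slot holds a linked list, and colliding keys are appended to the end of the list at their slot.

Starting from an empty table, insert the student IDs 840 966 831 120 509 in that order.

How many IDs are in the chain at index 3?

4

840 -> bucket 3
966 -> bucket 3 (collision)
831 -> bucket 3 (collision)
120 -> bucket 3 (collision)
509 -> bucket 5
Final buckets:
0: _
1: _
2: _
3: 840 -> 966 -> 831 -> 120
4: _
5: 509
6: _
7: _
8: _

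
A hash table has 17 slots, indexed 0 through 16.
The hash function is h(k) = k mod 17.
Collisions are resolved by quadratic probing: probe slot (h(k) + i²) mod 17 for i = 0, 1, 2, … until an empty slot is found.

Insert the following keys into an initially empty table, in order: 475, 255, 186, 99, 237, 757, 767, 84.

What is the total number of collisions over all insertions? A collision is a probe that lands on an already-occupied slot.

475: h=16 -> slot 16
255: h=0 -> slot 0
186: h=16, probe 16,0,3 -> slot 3
99: h=14 -> slot 14
237: h=16, probe 16,0,3,8 -> slot 8
757: h=9 -> slot 9
767: h=2 -> slot 2
84: h=16, probe 16,0,3,8,15 -> slot 15
Table: [255, _, 767, 186, _, _, _, _, 237, 757, _, _, _, _, 99, 84, 475]

9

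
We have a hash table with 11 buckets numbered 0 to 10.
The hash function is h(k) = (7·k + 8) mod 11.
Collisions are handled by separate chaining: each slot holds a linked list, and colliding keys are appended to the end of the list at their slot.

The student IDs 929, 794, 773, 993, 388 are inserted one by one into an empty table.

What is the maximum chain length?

Insert 929: h=10, bucket 10 empty → new chain.
Insert 794: h=0, bucket 0 empty → new chain.
Insert 773: h=7, bucket 7 empty → new chain.
Insert 993: h=7, bucket 7 nonempty → append to chain.
Insert 388: h=7, bucket 7 nonempty → append to chain.
Final buckets:
0: 794
1: -
2: -
3: -
4: -
5: -
6: -
7: 773 -> 993 -> 388
8: -
9: -
10: 929

3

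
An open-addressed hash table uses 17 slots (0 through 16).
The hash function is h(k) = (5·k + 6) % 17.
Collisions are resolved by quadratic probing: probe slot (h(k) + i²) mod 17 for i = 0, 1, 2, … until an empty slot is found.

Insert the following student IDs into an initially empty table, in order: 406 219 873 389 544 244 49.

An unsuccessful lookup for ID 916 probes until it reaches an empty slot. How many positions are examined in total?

5

406: h=13 → slot 13
219: h=13, probe 13,14 → slot 14
873: h=2 → slot 2
389: h=13, probe 13,14,0 → slot 0
544: h=6 → slot 6
244: h=2, probe 2,3 → slot 3
49: h=13, probe 13,14,0,5 → slot 5
Table: [389, —, 873, 244, —, 49, 544, —, —, —, —, —, —, 406, 219, —, —]
Lookup 916: h=13, probe 13,14,0,5,12 → slot 12 empty, not found.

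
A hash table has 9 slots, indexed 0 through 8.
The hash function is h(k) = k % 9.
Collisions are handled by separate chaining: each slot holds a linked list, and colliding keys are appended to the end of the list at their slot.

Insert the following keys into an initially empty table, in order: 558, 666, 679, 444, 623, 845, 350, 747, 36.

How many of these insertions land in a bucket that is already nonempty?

4

558 -> bucket 0
666 -> bucket 0 (collision)
679 -> bucket 4
444 -> bucket 3
623 -> bucket 2
845 -> bucket 8
350 -> bucket 8 (collision)
747 -> bucket 0 (collision)
36 -> bucket 0 (collision)
Final buckets:
0: 558 -> 666 -> 747 -> 36
1: -
2: 623
3: 444
4: 679
5: -
6: -
7: -
8: 845 -> 350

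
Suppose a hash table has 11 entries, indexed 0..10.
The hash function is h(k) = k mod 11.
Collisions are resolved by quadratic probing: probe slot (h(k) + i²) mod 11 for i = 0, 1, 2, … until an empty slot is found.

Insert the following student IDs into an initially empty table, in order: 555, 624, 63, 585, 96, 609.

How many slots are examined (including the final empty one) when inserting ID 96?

555 hashes to 5; slot 5 is free → place at 5.
624 hashes to 8; slot 8 is free → place at 8.
63 hashes to 8; 8 taken → place at 9.
585 hashes to 2; slot 2 is free → place at 2.
96 hashes to 8; 8,9 taken → place at 1.
609 hashes to 4; slot 4 is free → place at 4.
Table: [∅, 96, 585, ∅, 609, 555, ∅, ∅, 624, 63, ∅]

3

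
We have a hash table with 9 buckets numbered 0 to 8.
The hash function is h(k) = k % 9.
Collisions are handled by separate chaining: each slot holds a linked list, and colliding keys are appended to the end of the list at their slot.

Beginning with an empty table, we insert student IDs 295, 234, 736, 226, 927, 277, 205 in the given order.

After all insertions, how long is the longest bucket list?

4

295 -> bucket 7
234 -> bucket 0
736 -> bucket 7 (collision)
226 -> bucket 1
927 -> bucket 0 (collision)
277 -> bucket 7 (collision)
205 -> bucket 7 (collision)
Final buckets:
0: 234 -> 927
1: 226
2: .
3: .
4: .
5: .
6: .
7: 295 -> 736 -> 277 -> 205
8: .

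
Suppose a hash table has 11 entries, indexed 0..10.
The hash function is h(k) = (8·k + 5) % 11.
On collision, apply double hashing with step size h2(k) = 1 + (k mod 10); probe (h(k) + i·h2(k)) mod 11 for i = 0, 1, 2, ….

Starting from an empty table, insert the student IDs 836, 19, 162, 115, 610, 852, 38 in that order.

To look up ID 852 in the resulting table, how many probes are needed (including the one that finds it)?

Insert 836: h=5, slot 5 empty -> index 5.
Insert 19: h=3, slot 3 empty -> index 3.
Insert 162: h=3, h2=3, slot 3 occupied -> index 6.
Insert 115: h=1, slot 1 empty -> index 1.
Insert 610: h=1, h2=1, slot 1 occupied -> index 2.
Insert 852: h=1, h2=3, slot 1 occupied -> index 4.
Insert 38: h=1, h2=9, slot 1 occupied -> index 10.
Table: [∅, 115, 610, 19, 852, 836, 162, ∅, ∅, ∅, 38]
Lookup 852: h=1, h2=3, probe 1,4 → found at 4.

2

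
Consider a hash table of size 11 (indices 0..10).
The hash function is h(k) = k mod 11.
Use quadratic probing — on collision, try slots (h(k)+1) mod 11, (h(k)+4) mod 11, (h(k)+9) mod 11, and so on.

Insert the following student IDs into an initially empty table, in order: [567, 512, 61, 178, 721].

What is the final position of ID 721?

Insert 567: h=6, slot 6 empty → index 6.
Insert 512: h=6, slot 6 occupied → index 7.
Insert 61: h=6, slots 6,7 occupied → index 10.
Insert 178: h=2, slot 2 empty → index 2.
Insert 721: h=6, slots 6,7,10 occupied → index 4.
Table: [., ., 178, ., 721, ., 567, 512, ., ., 61]

4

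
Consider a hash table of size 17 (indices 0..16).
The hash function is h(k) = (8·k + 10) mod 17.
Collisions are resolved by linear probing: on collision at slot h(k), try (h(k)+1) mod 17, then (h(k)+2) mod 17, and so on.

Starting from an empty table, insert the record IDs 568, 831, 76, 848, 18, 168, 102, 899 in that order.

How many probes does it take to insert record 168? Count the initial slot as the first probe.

3

Insert 568: h=15, slot 15 empty -> index 15.
Insert 831: h=11, slot 11 empty -> index 11.
Insert 76: h=6, slot 6 empty -> index 6.
Insert 848: h=11, slot 11 occupied -> index 12.
Insert 18: h=1, slot 1 empty -> index 1.
Insert 168: h=11, slots 11,12 occupied -> index 13.
Insert 102: h=10, slot 10 empty -> index 10.
Insert 899: h=11, slots 11,12,13 occupied -> index 14.
Table: [., 18, ., ., ., ., 76, ., ., ., 102, 831, 848, 168, 899, 568, .]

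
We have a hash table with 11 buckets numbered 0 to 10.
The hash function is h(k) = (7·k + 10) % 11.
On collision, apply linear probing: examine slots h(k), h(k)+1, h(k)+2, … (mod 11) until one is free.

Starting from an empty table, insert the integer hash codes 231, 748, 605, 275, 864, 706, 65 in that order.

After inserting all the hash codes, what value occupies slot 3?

706

Insert 231: h=10, slot 10 empty -> index 10.
Insert 748: h=10, slot 10 occupied -> index 0.
Insert 605: h=10, slots 10,0 occupied -> index 1.
Insert 275: h=10, slots 10,0,1 occupied -> index 2.
Insert 864: h=8, slot 8 empty -> index 8.
Insert 706: h=2, slot 2 occupied -> index 3.
Insert 65: h=3, slot 3 occupied -> index 4.
Table: [748, 605, 275, 706, 65, _, _, _, 864, _, 231]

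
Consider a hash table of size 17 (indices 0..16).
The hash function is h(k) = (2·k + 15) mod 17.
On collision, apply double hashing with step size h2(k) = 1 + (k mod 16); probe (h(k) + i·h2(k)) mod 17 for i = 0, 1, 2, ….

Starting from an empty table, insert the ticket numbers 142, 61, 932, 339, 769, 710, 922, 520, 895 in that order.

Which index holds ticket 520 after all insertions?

Insert 142: h=10, slot 10 empty => index 10.
Insert 61: h=1, slot 1 empty => index 1.
Insert 932: h=9, slot 9 empty => index 9.
Insert 339: h=13, slot 13 empty => index 13.
Insert 769: h=6, slot 6 empty => index 6.
Insert 710: h=7, slot 7 empty => index 7.
Insert 922: h=6, h2=11, slot 6 occupied => index 0.
Insert 520: h=1, h2=9, slots 1,10 occupied => index 2.
Insert 895: h=3, slot 3 empty => index 3.
Table: [922, 61, 520, 895, —, —, 769, 710, —, 932, 142, —, —, 339, —, —, —]

2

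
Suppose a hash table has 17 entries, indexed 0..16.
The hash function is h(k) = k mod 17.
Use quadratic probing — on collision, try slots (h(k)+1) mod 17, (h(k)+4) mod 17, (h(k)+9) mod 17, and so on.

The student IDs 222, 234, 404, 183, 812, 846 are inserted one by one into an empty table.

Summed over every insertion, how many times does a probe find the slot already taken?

222: h=1 => slot 1
234: h=13 => slot 13
404: h=13, probe 13,14 => slot 14
183: h=13, probe 13,14,0 => slot 0
812: h=13, probe 13,14,0,5 => slot 5
846: h=13, probe 13,14,0,5,12 => slot 12
Table: [183, 222, —, —, —, 812, —, —, —, —, —, —, 846, 234, 404, —, —]

10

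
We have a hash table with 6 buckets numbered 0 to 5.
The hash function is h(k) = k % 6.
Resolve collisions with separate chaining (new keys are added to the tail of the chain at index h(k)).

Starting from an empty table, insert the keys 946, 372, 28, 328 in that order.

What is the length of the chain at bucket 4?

3

946 → bucket 4
372 → bucket 0
28 → bucket 4 (collision)
328 → bucket 4 (collision)
Final buckets:
0: 372
1: .
2: .
3: .
4: 946 -> 28 -> 328
5: .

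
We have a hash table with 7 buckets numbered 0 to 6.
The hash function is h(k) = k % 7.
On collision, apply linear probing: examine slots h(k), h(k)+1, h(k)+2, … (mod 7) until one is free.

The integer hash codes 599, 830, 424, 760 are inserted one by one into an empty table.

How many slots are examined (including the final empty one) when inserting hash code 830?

2

Insert 599: h=4, slot 4 empty → index 4.
Insert 830: h=4, slot 4 occupied → index 5.
Insert 424: h=4, slots 4,5 occupied → index 6.
Insert 760: h=4, slots 4,5,6 occupied → index 0.
Table: [760, -, -, -, 599, 830, 424]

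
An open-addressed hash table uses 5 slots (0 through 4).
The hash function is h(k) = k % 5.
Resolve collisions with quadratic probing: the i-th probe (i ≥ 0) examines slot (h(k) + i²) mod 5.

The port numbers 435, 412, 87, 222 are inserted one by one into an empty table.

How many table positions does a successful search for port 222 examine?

435: h=0 => slot 0
412: h=2 => slot 2
87: h=2, probe 2,3 => slot 3
222: h=2, probe 2,3,1 => slot 1
Table: [435, 222, 412, 87, _]
Lookup 222: h=2, probe 2,3,1 → found at 1.

3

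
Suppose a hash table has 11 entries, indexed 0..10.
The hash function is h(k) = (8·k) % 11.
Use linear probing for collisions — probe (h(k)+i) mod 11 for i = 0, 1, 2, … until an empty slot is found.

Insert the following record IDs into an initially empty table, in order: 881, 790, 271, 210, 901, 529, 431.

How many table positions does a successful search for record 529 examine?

3

881 hashes to 8; slot 8 is free → place at 8.
790 hashes to 6; slot 6 is free → place at 6.
271 hashes to 1; slot 1 is free → place at 1.
210 hashes to 8; 8 taken → place at 9.
901 hashes to 3; slot 3 is free → place at 3.
529 hashes to 8; 8,9 taken → place at 10.
431 hashes to 5; slot 5 is free → place at 5.
Table: [∅, 271, ∅, 901, ∅, 431, 790, ∅, 881, 210, 529]
Lookup 529: h=8, probe 8,9,10 → found at 10.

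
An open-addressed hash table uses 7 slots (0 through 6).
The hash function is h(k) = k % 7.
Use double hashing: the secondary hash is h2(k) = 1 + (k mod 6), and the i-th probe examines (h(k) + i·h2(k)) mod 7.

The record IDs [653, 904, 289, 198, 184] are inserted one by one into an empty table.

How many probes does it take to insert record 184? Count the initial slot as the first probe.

Insert 653: h=2, slot 2 empty => index 2.
Insert 904: h=1, slot 1 empty => index 1.
Insert 289: h=2, h2=2, slot 2 occupied => index 4.
Insert 198: h=2, h2=1, slot 2 occupied => index 3.
Insert 184: h=2, h2=5, slot 2 occupied => index 0.
Table: [184, 904, 653, 198, 289, _, _]

2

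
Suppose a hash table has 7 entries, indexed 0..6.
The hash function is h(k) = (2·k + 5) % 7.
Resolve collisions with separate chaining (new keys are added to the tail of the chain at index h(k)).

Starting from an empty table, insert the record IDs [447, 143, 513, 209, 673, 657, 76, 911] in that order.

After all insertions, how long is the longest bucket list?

4

447 -> bucket 3
143 -> bucket 4
513 -> bucket 2
209 -> bucket 3 (collision)
673 -> bucket 0
657 -> bucket 3 (collision)
76 -> bucket 3 (collision)
911 -> bucket 0 (collision)
Final buckets:
0: 673 -> 911
1: —
2: 513
3: 447 -> 209 -> 657 -> 76
4: 143
5: —
6: —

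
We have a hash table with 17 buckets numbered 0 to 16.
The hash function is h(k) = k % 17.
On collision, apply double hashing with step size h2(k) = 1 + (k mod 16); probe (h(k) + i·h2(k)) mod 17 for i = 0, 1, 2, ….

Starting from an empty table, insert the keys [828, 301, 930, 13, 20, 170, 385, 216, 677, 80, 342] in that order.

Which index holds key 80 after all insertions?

16

828 hashes to 12; slot 12 is free → place at 12.
301 hashes to 12, h2=14; 12 taken → place at 9.
930 hashes to 12, h2=3; 12 taken → place at 15.
13 hashes to 13; slot 13 is free → place at 13.
20 hashes to 3; slot 3 is free → place at 3.
170 hashes to 0; slot 0 is free → place at 0.
385 hashes to 11; slot 11 is free → place at 11.
216 hashes to 12, h2=9; 12 taken → place at 4.
677 hashes to 14; slot 14 is free → place at 14.
80 hashes to 12, h2=1; 12,13,14,15 taken → place at 16.
342 hashes to 2; slot 2 is free → place at 2.
Table: [170, -, 342, 20, 216, -, -, -, -, 301, -, 385, 828, 13, 677, 930, 80]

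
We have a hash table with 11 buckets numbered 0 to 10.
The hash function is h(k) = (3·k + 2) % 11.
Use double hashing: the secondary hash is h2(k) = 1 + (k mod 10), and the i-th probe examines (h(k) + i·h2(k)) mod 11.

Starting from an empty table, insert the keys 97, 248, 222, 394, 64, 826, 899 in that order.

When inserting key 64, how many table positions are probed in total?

Insert 97: h=7, slot 7 empty => index 7.
Insert 248: h=9, slot 9 empty => index 9.
Insert 222: h=8, slot 8 empty => index 8.
Insert 394: h=7, h2=5, slot 7 occupied => index 1.
Insert 64: h=7, h2=5, slots 7,1 occupied => index 6.
Insert 826: h=5, slot 5 empty => index 5.
Insert 899: h=4, slot 4 empty => index 4.
Table: [., 394, ., ., 899, 826, 64, 97, 222, 248, .]

3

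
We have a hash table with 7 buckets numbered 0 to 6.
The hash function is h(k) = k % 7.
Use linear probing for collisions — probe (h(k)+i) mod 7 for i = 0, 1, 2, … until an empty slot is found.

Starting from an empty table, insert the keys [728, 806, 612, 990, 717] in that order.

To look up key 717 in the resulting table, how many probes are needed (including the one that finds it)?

728: h=0 → slot 0
806: h=1 → slot 1
612: h=3 → slot 3
990: h=3, probe 3,4 → slot 4
717: h=3, probe 3,4,5 → slot 5
Table: [728, 806, _, 612, 990, 717, _]
Lookup 717: h=3, probe 3,4,5 → found at 5.

3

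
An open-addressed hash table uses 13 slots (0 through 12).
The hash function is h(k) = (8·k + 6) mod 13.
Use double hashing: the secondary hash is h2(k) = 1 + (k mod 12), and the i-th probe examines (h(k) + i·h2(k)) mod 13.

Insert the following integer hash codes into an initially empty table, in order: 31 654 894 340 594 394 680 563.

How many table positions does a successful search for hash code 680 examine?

31 hashes to 7; slot 7 is free → place at 7.
654 hashes to 12; slot 12 is free → place at 12.
894 hashes to 8; slot 8 is free → place at 8.
340 hashes to 9; slot 9 is free → place at 9.
594 hashes to 0; slot 0 is free → place at 0.
394 hashes to 12, h2=11; 12 taken → place at 10.
680 hashes to 12, h2=9; 12,8 taken → place at 4.
563 hashes to 12, h2=12; 12 taken → place at 11.
Table: [594, _, _, _, 680, _, _, 31, 894, 340, 394, 563, 654]
Lookup 680: h=12, h2=9, probe 12,8,4 → found at 4.

3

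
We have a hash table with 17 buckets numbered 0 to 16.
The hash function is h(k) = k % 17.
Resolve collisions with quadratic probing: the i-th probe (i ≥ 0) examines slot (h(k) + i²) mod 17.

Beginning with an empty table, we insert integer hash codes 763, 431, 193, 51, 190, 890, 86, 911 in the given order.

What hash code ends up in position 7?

763: h=15 → slot 15
431: h=6 → slot 6
193: h=6, probe 6,7 → slot 7
51: h=0 → slot 0
190: h=3 → slot 3
890: h=6, probe 6,7,10 → slot 10
86: h=1 → slot 1
911: h=10, probe 10,11 → slot 11
Table: [51, 86, ∅, 190, ∅, ∅, 431, 193, ∅, ∅, 890, 911, ∅, ∅, ∅, 763, ∅]

193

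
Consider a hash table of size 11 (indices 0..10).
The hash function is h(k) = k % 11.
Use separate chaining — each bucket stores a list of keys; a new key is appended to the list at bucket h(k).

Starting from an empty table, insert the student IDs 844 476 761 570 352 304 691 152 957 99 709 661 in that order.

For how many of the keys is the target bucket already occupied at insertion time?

Insert 844: h=8, bucket 8 empty -> new chain.
Insert 476: h=3, bucket 3 empty -> new chain.
Insert 761: h=2, bucket 2 empty -> new chain.
Insert 570: h=9, bucket 9 empty -> new chain.
Insert 352: h=0, bucket 0 empty -> new chain.
Insert 304: h=7, bucket 7 empty -> new chain.
Insert 691: h=9, bucket 9 nonempty -> append to chain.
Insert 152: h=9, bucket 9 nonempty -> append to chain.
Insert 957: h=0, bucket 0 nonempty -> append to chain.
Insert 99: h=0, bucket 0 nonempty -> append to chain.
Insert 709: h=5, bucket 5 empty -> new chain.
Insert 661: h=1, bucket 1 empty -> new chain.
Final buckets:
0: 352 -> 957 -> 99
1: 661
2: 761
3: 476
4: -
5: 709
6: -
7: 304
8: 844
9: 570 -> 691 -> 152
10: -

4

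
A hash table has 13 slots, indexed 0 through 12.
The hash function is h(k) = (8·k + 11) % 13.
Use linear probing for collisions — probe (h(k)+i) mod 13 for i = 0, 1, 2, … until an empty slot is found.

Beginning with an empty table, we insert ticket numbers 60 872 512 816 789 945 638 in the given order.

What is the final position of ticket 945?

60: h=10 -> slot 10
872: h=6 -> slot 6
512: h=12 -> slot 12
816: h=0 -> slot 0
789: h=5 -> slot 5
945: h=5, probe 5,6,7 -> slot 7
638: h=6, probe 6,7,8 -> slot 8
Table: [816, _, _, _, _, 789, 872, 945, 638, _, 60, _, 512]

7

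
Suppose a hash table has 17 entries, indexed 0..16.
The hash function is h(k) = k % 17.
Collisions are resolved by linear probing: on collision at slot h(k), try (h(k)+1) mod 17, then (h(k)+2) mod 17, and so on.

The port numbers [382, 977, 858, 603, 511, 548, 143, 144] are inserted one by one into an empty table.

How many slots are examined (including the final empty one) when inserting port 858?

Insert 382: h=8, slot 8 empty → index 8.
Insert 977: h=8, slot 8 occupied → index 9.
Insert 858: h=8, slots 8,9 occupied → index 10.
Insert 603: h=8, slots 8,9,10 occupied → index 11.
Insert 511: h=1, slot 1 empty → index 1.
Insert 548: h=4, slot 4 empty → index 4.
Insert 143: h=7, slot 7 empty → index 7.
Insert 144: h=8, slots 8,9,10,11 occupied → index 12.
Table: [., 511, ., ., 548, ., ., 143, 382, 977, 858, 603, 144, ., ., ., .]

3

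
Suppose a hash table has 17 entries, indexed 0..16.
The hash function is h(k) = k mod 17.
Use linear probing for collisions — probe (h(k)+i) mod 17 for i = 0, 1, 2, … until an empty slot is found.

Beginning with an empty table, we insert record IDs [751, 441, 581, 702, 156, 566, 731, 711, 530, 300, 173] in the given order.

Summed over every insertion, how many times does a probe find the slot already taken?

17

751: h=3 -> slot 3
441: h=16 -> slot 16
581: h=3, probe 3,4 -> slot 4
702: h=5 -> slot 5
156: h=3, probe 3,4,5,6 -> slot 6
566: h=5, probe 5,6,7 -> slot 7
731: h=0 -> slot 0
711: h=14 -> slot 14
530: h=3, probe 3,4,5,6,7,8 -> slot 8
300: h=11 -> slot 11
173: h=3, probe 3,4,5,6,7,8,9 -> slot 9
Table: [731, —, —, 751, 581, 702, 156, 566, 530, 173, —, 300, —, —, 711, —, 441]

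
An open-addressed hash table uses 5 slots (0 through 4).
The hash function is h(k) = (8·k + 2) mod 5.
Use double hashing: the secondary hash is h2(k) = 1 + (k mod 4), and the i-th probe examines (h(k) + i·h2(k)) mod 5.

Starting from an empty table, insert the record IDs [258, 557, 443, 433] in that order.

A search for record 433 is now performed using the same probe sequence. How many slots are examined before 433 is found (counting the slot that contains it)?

Insert 258: h=1, slot 1 empty -> index 1.
Insert 557: h=3, slot 3 empty -> index 3.
Insert 443: h=1, h2=4, slot 1 occupied -> index 0.
Insert 433: h=1, h2=2, slots 1,3,0 occupied -> index 2.
Table: [443, 258, 433, 557, .]
Lookup 433: h=1, h2=2, probe 1,3,0,2 → found at 2.

4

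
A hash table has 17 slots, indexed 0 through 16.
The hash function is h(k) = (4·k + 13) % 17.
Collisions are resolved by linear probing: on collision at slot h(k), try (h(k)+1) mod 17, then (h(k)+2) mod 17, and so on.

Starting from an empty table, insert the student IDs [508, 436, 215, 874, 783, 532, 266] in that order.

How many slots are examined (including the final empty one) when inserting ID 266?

Insert 508: h=5, slot 5 empty => index 5.
Insert 436: h=6, slot 6 empty => index 6.
Insert 215: h=6, slot 6 occupied => index 7.
Insert 874: h=7, slot 7 occupied => index 8.
Insert 783: h=0, slot 0 empty => index 0.
Insert 532: h=16, slot 16 empty => index 16.
Insert 266: h=6, slots 6,7,8 occupied => index 9.
Table: [783, ∅, ∅, ∅, ∅, 508, 436, 215, 874, 266, ∅, ∅, ∅, ∅, ∅, ∅, 532]

4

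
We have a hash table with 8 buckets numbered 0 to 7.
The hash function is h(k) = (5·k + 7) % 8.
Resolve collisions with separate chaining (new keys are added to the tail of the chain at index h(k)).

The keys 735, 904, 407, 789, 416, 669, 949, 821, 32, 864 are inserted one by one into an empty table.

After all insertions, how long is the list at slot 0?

4

735 -> bucket 2
904 -> bucket 7
407 -> bucket 2 (collision)
789 -> bucket 0
416 -> bucket 7 (collision)
669 -> bucket 0 (collision)
949 -> bucket 0 (collision)
821 -> bucket 0 (collision)
32 -> bucket 7 (collision)
864 -> bucket 7 (collision)
Final buckets:
0: 789 -> 669 -> 949 -> 821
1: ∅
2: 735 -> 407
3: ∅
4: ∅
5: ∅
6: ∅
7: 904 -> 416 -> 32 -> 864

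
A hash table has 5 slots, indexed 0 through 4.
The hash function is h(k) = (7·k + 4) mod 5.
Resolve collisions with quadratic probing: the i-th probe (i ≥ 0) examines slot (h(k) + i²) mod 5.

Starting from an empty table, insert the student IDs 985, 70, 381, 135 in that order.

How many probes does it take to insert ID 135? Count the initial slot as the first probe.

3

Insert 985: h=4, slot 4 empty → index 4.
Insert 70: h=4, slot 4 occupied → index 0.
Insert 381: h=1, slot 1 empty → index 1.
Insert 135: h=4, slots 4,0 occupied → index 3.
Table: [70, 381, ., 135, 985]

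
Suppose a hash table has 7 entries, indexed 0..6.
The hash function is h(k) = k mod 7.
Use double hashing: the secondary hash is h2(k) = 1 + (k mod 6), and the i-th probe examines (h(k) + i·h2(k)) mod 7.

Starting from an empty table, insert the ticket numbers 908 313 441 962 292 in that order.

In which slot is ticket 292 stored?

Insert 908: h=5, slot 5 empty -> index 5.
Insert 313: h=5, h2=2, slot 5 occupied -> index 0.
Insert 441: h=0, h2=4, slot 0 occupied -> index 4.
Insert 962: h=3, slot 3 empty -> index 3.
Insert 292: h=5, h2=5, slots 5,3 occupied -> index 1.
Table: [313, 292, ∅, 962, 441, 908, ∅]

1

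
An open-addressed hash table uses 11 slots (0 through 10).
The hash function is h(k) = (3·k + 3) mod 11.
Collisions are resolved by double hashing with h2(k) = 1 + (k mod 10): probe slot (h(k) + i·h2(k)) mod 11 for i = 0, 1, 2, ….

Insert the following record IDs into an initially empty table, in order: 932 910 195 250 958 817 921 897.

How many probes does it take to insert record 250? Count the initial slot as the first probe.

932: h=5 -> slot 5
910: h=5, h2=1, probe 5,6 -> slot 6
195: h=5, h2=6, probe 5,0 -> slot 0
250: h=5, h2=1, probe 5,6,7 -> slot 7
958: h=6, h2=9, probe 6,4 -> slot 4
817: h=1 -> slot 1
921: h=5, h2=2, probe 5,7,9 -> slot 9
897: h=10 -> slot 10
Table: [195, 817, —, —, 958, 932, 910, 250, —, 921, 897]

3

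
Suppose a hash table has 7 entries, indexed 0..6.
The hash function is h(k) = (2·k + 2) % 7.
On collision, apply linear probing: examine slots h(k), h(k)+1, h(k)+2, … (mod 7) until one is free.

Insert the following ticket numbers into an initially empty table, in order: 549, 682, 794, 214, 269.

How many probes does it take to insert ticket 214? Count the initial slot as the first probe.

2

549 hashes to 1; slot 1 is free => place at 1.
682 hashes to 1; 1 taken => place at 2.
794 hashes to 1; 1,2 taken => place at 3.
214 hashes to 3; 3 taken => place at 4.
269 hashes to 1; 1,2,3,4 taken => place at 5.
Table: [., 549, 682, 794, 214, 269, .]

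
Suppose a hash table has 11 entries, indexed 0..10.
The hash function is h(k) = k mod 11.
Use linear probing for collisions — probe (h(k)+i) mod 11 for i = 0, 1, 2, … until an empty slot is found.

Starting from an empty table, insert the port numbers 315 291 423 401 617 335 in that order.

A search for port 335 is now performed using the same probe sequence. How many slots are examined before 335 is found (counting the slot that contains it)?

315: h=7 => slot 7
291: h=5 => slot 5
423: h=5, probe 5,6 => slot 6
401: h=5, probe 5,6,7,8 => slot 8
617: h=1 => slot 1
335: h=5, probe 5,6,7,8,9 => slot 9
Table: [-, 617, -, -, -, 291, 423, 315, 401, 335, -]
Lookup 335: h=5, probe 5,6,7,8,9 → found at 9.

5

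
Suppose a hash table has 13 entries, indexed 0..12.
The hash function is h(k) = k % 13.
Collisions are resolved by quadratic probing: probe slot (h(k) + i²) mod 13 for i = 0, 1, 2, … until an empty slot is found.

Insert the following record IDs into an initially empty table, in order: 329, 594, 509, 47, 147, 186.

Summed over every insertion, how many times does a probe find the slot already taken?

329 hashes to 4; slot 4 is free -> place at 4.
594 hashes to 9; slot 9 is free -> place at 9.
509 hashes to 2; slot 2 is free -> place at 2.
47 hashes to 8; slot 8 is free -> place at 8.
147 hashes to 4; 4 taken -> place at 5.
186 hashes to 4; 4,5,8 taken -> place at 0.
Table: [186, —, 509, —, 329, 147, —, —, 47, 594, —, —, —]

4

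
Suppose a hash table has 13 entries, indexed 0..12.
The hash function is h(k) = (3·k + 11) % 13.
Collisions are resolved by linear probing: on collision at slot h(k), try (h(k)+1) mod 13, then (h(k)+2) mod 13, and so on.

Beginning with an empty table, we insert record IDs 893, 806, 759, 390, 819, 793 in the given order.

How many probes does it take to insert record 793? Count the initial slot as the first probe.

Insert 893: h=12, slot 12 empty -> index 12.
Insert 806: h=11, slot 11 empty -> index 11.
Insert 759: h=0, slot 0 empty -> index 0.
Insert 390: h=11, slots 11,12,0 occupied -> index 1.
Insert 819: h=11, slots 11,12,0,1 occupied -> index 2.
Insert 793: h=11, slots 11,12,0,1,2 occupied -> index 3.
Table: [759, 390, 819, 793, ., ., ., ., ., ., ., 806, 893]

6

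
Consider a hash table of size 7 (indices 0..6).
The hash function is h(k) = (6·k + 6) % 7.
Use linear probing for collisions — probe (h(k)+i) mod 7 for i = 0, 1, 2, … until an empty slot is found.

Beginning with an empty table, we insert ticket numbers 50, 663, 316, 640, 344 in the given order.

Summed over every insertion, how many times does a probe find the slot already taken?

3

Insert 50: h=5, slot 5 empty => index 5.
Insert 663: h=1, slot 1 empty => index 1.
Insert 316: h=5, slot 5 occupied => index 6.
Insert 640: h=3, slot 3 empty => index 3.
Insert 344: h=5, slots 5,6 occupied => index 0.
Table: [344, 663, ., 640, ., 50, 316]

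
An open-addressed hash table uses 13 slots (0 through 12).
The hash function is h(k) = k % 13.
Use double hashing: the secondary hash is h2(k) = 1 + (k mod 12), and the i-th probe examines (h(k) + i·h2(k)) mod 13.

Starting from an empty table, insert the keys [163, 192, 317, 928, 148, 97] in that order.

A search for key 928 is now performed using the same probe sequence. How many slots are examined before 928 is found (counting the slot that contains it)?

3

163 hashes to 7; slot 7 is free -> place at 7.
192 hashes to 10; slot 10 is free -> place at 10.
317 hashes to 5; slot 5 is free -> place at 5.
928 hashes to 5, h2=5; 5,10 taken -> place at 2.
148 hashes to 5, h2=5; 5,10,2,7 taken -> place at 12.
97 hashes to 6; slot 6 is free -> place at 6.
Table: [., ., 928, ., ., 317, 97, 163, ., ., 192, ., 148]
Lookup 928: h=5, h2=5, probe 5,10,2 → found at 2.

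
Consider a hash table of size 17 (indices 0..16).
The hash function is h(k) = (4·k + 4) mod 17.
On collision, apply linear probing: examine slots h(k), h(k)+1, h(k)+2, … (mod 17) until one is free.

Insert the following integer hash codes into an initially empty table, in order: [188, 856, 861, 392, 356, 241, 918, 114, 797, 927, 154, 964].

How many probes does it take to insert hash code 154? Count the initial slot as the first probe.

3

188 hashes to 8; slot 8 is free -> place at 8.
856 hashes to 11; slot 11 is free -> place at 11.
861 hashes to 14; slot 14 is free -> place at 14.
392 hashes to 8; 8 taken -> place at 9.
356 hashes to 0; slot 0 is free -> place at 0.
241 hashes to 16; slot 16 is free -> place at 16.
918 hashes to 4; slot 4 is free -> place at 4.
114 hashes to 1; slot 1 is free -> place at 1.
797 hashes to 13; slot 13 is free -> place at 13.
927 hashes to 6; slot 6 is free -> place at 6.
154 hashes to 8; 8,9 taken -> place at 10.
964 hashes to 1; 1 taken -> place at 2.
Table: [356, 114, 964, —, 918, —, 927, —, 188, 392, 154, 856, —, 797, 861, —, 241]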